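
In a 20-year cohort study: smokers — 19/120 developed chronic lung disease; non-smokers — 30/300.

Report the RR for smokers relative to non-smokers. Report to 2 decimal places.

risk, smokers = 19/120 = 0.1583
risk, non-smokers = 30/300 = 0.1000
RR = 0.1583 / 0.1000 = 1.58

1.58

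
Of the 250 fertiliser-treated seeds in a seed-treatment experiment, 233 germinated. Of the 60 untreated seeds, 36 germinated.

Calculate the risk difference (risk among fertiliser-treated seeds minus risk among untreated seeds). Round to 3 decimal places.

risk, fertiliser-treated seeds = 233/250 = 0.9320
risk, untreated seeds = 36/60 = 0.6000
risk difference = 0.9320 − 0.6000 = 0.332

0.332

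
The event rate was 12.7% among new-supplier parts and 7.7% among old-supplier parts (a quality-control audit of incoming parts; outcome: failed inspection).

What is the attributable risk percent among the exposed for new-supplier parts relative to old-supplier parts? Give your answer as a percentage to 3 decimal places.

AR% = (0.1270 − 0.0770) / 0.1270 = 0.3937 → 39.370%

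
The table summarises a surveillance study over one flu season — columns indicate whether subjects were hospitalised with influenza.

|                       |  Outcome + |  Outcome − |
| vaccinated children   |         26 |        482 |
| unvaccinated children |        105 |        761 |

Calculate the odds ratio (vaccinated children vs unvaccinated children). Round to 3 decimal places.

OR = (26 × 761) / (482 × 105) = 19786/50610 ≈ 0.391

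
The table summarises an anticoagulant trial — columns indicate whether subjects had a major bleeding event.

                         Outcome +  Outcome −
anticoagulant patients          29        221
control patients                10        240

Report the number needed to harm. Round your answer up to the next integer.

risk, anticoagulant patients = 29/250 = 0.116000
risk, control patients = 10/250 = 0.040000
absolute risk difference = 0.076000
1 / 0.076000 = 13.158 → round up → 14

NNH = 14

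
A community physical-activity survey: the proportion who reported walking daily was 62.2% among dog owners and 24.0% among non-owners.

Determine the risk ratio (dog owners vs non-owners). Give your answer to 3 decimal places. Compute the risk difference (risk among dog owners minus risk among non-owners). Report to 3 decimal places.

RR = 2.592; RD = 0.382

RR = 0.6220 / 0.2400 = 2.592
risk difference = 0.6220 − 0.2400 = 0.382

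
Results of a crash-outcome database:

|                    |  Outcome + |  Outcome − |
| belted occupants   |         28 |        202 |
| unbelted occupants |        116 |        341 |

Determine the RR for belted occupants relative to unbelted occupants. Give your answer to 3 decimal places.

RR: 0.480

risk, belted occupants = 28/230 = 0.1217
risk, unbelted occupants = 116/457 = 0.2538
RR = 0.1217 / 0.2538 = 0.480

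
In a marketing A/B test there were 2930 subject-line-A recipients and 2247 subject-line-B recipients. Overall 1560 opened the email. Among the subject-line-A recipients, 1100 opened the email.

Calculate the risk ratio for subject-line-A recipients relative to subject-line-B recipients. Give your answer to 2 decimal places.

subject-line-A recipients without the outcome: 2930 − 1100 = 1830
subject-line-B recipients with the outcome: 1560 − 1100 = 460
subject-line-B recipients without the outcome: 2247 − 460 = 1787
risk, subject-line-A recipients = 1100/2930 = 0.3754
risk, subject-line-B recipients = 460/2247 = 0.2047
RR = 0.3754 / 0.2047 = 1.83

RR: 1.83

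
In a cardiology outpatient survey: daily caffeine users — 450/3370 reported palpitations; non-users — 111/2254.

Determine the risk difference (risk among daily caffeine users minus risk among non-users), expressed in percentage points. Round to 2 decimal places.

risk, daily caffeine users = 450/3370 = 0.13353
risk, non-users = 111/2254 = 0.04925
risk difference = 0.13353 − 0.04925 = 0.08429 → 8.43 percentage points

RD ≈ 8.43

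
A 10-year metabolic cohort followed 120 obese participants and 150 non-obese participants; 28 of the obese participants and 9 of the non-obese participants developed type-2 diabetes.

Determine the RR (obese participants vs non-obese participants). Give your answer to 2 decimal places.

RR = 3.89

risk, obese participants = 28/120 = 0.2333
risk, non-obese participants = 9/150 = 0.0600
RR = 0.2333 / 0.0600 = 3.89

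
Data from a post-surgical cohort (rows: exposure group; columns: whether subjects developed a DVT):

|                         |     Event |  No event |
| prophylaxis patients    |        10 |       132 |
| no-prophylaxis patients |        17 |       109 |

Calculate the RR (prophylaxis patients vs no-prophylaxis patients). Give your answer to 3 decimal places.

risk, prophylaxis patients = 10/142 = 0.0704
risk, no-prophylaxis patients = 17/126 = 0.1349
RR = 0.0704 / 0.1349 = 0.522

0.522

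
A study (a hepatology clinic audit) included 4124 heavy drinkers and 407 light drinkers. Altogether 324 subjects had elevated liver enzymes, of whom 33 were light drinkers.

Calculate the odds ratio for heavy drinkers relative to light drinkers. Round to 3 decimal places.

0.860

heavy drinkers with the outcome: 324 − 33 = 291
heavy drinkers without the outcome: 4124 − 291 = 3833
light drinkers without the outcome: 407 − 33 = 374
OR = (291 × 374) / (3833 × 33) = 108834/126489 ≈ 0.860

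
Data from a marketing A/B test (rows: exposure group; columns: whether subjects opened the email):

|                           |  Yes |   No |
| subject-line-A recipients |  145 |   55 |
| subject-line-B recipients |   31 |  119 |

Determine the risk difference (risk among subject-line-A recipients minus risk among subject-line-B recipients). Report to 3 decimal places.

RD ≈ 0.518

risk, subject-line-A recipients = 145/200 = 0.7250
risk, subject-line-B recipients = 31/150 = 0.2067
risk difference = 0.7250 − 0.2067 = 0.518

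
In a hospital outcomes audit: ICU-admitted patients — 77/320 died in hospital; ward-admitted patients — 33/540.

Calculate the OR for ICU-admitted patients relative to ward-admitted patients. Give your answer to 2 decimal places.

odds, ICU-admitted patients = 77/243 = 0.3169
odds, ward-admitted patients = 33/507 = 0.0651
OR = 0.3169 / 0.0651 = 4.87

4.87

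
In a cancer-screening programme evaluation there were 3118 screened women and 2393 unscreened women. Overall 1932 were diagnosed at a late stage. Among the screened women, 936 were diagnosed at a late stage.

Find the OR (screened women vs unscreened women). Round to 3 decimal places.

OR ≈ 0.602

screened women without the outcome: 3118 − 936 = 2182
unscreened women with the outcome: 1932 − 936 = 996
unscreened women without the outcome: 2393 − 996 = 1397
OR = (936 × 1397) / (2182 × 996) = 1307592/2173272 ≈ 0.602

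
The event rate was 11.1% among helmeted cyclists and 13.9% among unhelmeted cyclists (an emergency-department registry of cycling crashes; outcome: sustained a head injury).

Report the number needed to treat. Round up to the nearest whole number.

absolute risk difference = 0.028000
1 / 0.028000 = 35.714 → round up → 36

NNT: 36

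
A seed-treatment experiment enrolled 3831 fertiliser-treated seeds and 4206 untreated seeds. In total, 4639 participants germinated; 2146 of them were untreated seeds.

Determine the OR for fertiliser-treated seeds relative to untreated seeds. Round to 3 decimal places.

fertiliser-treated seeds with the outcome: 4639 − 2146 = 2493
fertiliser-treated seeds without the outcome: 3831 − 2493 = 1338
untreated seeds without the outcome: 4206 − 2146 = 2060
OR = (2493 × 2060) / (1338 × 2146) = 5135580/2871348 ≈ 1.789

1.789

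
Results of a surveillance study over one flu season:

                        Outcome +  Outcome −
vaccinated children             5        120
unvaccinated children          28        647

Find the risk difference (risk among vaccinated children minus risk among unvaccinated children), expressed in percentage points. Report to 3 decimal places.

-0.148

risk, vaccinated children = 5/125 = 0.04000
risk, unvaccinated children = 28/675 = 0.04148
risk difference = 0.04000 − 0.04148 = -0.00148 → -0.148 percentage points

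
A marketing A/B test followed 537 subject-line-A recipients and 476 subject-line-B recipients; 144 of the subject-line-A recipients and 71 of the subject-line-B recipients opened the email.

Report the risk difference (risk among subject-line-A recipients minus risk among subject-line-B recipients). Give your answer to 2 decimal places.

0.12

risk, subject-line-A recipients = 144/537 = 0.2682
risk, subject-line-B recipients = 71/476 = 0.1492
risk difference = 0.2682 − 0.1492 = 0.12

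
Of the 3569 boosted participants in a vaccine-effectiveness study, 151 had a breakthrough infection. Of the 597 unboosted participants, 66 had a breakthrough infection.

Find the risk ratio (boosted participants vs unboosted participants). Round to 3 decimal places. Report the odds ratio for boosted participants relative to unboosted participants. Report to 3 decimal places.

RR = 0.383; OR = 0.355

risk, boosted participants = 151/3569 = 0.04231
risk, unboosted participants = 66/597 = 0.11055
RR = 0.04231 / 0.11055 = 0.383
odds, boosted participants = 151/3418 = 0.04418
odds, unboosted participants = 66/531 = 0.12429
OR = 0.04418 / 0.12429 = 0.355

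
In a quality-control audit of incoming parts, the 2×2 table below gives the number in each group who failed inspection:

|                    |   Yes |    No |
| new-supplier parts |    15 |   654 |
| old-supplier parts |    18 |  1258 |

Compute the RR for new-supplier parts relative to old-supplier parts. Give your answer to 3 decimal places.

1.589

risk, new-supplier parts = 15/669 = 0.02242
risk, old-supplier parts = 18/1276 = 0.01411
RR = 0.02242 / 0.01411 = 1.589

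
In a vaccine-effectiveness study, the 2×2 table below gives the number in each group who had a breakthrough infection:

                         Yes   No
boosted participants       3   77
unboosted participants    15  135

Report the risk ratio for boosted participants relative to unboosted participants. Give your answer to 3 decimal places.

RR: 0.375

risk, boosted participants = 3/80 = 0.03750
risk, unboosted participants = 15/150 = 0.10000
RR = 0.03750 / 0.10000 = 0.375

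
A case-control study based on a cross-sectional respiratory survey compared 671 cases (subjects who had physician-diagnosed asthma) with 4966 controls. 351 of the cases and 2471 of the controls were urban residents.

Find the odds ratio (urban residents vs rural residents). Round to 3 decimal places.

OR = (351 × 2495) / (2471 × 320) = 875745/790720 ≈ 1.108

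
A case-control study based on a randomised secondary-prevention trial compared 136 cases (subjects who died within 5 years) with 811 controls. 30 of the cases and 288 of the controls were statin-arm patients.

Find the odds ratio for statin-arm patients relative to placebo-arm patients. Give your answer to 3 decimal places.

OR = (30 × 523) / (288 × 106) = 15690/30528 ≈ 0.514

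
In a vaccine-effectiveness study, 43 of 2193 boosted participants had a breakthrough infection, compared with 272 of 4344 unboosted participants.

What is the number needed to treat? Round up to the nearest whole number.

NNT: 24

risk, boosted participants = 43/2193 = 0.019608
risk, unboosted participants = 272/4344 = 0.062615
absolute risk difference = 0.043007
1 / 0.043007 = 23.252 → round up → 24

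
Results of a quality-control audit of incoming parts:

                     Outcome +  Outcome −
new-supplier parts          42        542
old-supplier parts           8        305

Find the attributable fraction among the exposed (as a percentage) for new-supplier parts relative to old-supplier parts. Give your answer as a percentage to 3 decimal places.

64.461%

risk, new-supplier parts = 42/584 = 0.07192
risk, old-supplier parts = 8/313 = 0.02556
AR% = (0.07192 − 0.02556) / 0.07192 = 0.6446 → 64.461%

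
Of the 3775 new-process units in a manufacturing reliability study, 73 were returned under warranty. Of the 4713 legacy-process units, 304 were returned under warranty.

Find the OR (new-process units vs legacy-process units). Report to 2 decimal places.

OR = 0.29

odds, new-process units = 73/3702 = 0.01972
odds, legacy-process units = 304/4409 = 0.06895
OR = 0.01972 / 0.06895 = 0.29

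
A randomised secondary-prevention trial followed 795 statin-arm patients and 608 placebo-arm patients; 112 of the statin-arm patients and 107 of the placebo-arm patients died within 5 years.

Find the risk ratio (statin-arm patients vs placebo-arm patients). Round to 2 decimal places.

RR = 0.80

risk, statin-arm patients = 112/795 = 0.1409
risk, placebo-arm patients = 107/608 = 0.1760
RR = 0.1409 / 0.1760 = 0.80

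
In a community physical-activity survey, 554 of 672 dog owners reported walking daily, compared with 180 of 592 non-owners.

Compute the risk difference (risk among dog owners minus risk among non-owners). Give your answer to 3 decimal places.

risk, dog owners = 554/672 = 0.8244
risk, non-owners = 180/592 = 0.3041
risk difference = 0.8244 − 0.3041 = 0.520

RD: 0.520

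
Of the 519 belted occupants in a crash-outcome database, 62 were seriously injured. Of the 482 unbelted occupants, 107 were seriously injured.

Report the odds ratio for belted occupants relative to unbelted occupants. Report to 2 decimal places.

0.48

odds, belted occupants = 62/457 = 0.1357
odds, unbelted occupants = 107/375 = 0.2853
OR = 0.1357 / 0.2853 = 0.48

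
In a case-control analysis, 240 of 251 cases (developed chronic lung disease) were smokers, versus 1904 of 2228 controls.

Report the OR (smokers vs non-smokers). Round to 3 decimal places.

OR = (240 × 324) / (1904 × 11) = 77760/20944 ≈ 3.713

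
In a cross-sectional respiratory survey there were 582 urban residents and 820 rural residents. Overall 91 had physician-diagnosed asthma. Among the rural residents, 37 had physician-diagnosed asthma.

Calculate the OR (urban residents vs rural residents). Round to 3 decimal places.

2.164

urban residents with the outcome: 91 − 37 = 54
urban residents without the outcome: 582 − 54 = 528
rural residents without the outcome: 820 − 37 = 783
OR = (54 × 783) / (528 × 37) = 42282/19536 ≈ 2.164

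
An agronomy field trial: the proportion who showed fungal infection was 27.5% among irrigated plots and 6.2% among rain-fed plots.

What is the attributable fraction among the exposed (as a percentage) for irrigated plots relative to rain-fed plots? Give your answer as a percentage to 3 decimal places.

AR% = (0.2750 − 0.0620) / 0.2750 = 0.7745 → 77.455%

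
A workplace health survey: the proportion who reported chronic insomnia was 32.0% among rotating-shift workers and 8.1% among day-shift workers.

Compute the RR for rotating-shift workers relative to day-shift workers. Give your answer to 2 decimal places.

RR = 0.3200 / 0.0810 = 3.95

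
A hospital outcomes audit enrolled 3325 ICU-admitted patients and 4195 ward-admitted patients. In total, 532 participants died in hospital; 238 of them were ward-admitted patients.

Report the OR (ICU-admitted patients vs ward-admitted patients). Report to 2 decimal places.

OR: 1.61

ICU-admitted patients with the outcome: 532 − 238 = 294
ICU-admitted patients without the outcome: 3325 − 294 = 3031
ward-admitted patients without the outcome: 4195 − 238 = 3957
odds, ICU-admitted patients = 294/3031 = 0.0970
odds, ward-admitted patients = 238/3957 = 0.0601
OR = 0.0970 / 0.0601 = 1.61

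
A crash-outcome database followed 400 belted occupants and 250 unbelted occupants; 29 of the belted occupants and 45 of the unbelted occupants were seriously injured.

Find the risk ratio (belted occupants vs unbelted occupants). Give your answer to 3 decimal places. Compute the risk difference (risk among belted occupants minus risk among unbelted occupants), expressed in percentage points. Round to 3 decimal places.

risk, belted occupants = 29/400 = 0.0725
risk, unbelted occupants = 45/250 = 0.1800
RR = 0.0725 / 0.1800 = 0.403
risk difference = 0.0725 − 0.1800 = -0.1075 → -10.750 percentage points

RR = 0.403; RD = -10.750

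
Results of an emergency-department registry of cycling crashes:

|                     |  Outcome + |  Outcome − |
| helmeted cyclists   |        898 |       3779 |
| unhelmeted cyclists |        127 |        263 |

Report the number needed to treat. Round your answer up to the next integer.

risk, helmeted cyclists = 898/4677 = 0.192003
risk, unhelmeted cyclists = 127/390 = 0.325641
absolute risk difference = 0.133638
1 / 0.133638 = 7.483 → round up → 8

NNT = 8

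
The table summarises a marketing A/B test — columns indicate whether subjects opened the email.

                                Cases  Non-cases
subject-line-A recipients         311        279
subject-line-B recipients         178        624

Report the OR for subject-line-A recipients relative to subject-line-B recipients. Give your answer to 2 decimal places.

odds, subject-line-A recipients = 311/279 = 1.1147
odds, subject-line-B recipients = 178/624 = 0.2853
OR = 1.1147 / 0.2853 = 3.91

OR ≈ 3.91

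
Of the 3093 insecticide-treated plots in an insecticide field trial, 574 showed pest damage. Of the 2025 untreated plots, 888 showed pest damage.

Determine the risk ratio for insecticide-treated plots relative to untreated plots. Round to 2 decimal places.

risk, insecticide-treated plots = 574/3093 = 0.1856
risk, untreated plots = 888/2025 = 0.4385
RR = 0.1856 / 0.4385 = 0.42

0.42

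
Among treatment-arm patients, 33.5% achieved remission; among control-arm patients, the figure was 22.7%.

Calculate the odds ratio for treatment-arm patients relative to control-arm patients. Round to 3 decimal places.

1.715

odds, treatment-arm patients = 0.3350/0.6650 = 0.5038
odds, control-arm patients = 0.2270/0.7730 = 0.2937
OR = 0.5038 / 0.2937 = 1.715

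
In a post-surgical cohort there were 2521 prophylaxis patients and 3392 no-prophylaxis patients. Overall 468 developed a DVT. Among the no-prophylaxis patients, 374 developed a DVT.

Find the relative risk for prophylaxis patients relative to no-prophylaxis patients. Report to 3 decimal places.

0.338

prophylaxis patients with the outcome: 468 − 374 = 94
prophylaxis patients without the outcome: 2521 − 94 = 2427
no-prophylaxis patients without the outcome: 3392 − 374 = 3018
risk, prophylaxis patients = 94/2521 = 0.03729
risk, no-prophylaxis patients = 374/3392 = 0.11026
RR = 0.03729 / 0.11026 = 0.338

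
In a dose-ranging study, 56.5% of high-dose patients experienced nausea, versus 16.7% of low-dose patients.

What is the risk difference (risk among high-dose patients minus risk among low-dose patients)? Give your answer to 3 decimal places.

risk difference = 0.5650 − 0.1670 = 0.398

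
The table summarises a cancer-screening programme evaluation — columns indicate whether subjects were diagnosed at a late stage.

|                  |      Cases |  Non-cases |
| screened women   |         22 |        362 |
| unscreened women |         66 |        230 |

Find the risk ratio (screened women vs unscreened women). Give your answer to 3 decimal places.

RR ≈ 0.257

risk, screened women = 22/384 = 0.0573
risk, unscreened women = 66/296 = 0.2230
RR = 0.0573 / 0.2230 = 0.257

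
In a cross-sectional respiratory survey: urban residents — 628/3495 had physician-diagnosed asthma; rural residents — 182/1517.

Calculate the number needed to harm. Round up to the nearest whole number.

NNH: 17

risk, urban residents = 628/3495 = 0.179685
risk, rural residents = 182/1517 = 0.119974
absolute risk difference = 0.059712
1 / 0.059712 = 16.747 → round up → 17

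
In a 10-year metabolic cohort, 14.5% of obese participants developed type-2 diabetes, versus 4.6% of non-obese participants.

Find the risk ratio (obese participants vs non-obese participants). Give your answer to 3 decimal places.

RR = 0.14500 / 0.04600 = 3.152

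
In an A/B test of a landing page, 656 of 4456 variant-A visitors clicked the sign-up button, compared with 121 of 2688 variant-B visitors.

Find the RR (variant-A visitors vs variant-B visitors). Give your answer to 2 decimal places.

RR = 3.27

risk, variant-A visitors = 656/4456 = 0.14722
risk, variant-B visitors = 121/2688 = 0.04501
RR = 0.14722 / 0.04501 = 3.27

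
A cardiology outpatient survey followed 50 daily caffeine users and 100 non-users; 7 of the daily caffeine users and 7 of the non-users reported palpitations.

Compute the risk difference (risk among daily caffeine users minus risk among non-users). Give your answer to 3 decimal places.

risk, daily caffeine users = 7/50 = 0.1400
risk, non-users = 7/100 = 0.0700
risk difference = 0.1400 − 0.0700 = 0.070

0.070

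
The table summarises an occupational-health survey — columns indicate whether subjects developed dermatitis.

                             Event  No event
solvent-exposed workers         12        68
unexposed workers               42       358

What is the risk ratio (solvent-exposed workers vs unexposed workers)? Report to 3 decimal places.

risk, solvent-exposed workers = 12/80 = 0.1500
risk, unexposed workers = 42/400 = 0.1050
RR = 0.1500 / 0.1050 = 1.429

RR ≈ 1.429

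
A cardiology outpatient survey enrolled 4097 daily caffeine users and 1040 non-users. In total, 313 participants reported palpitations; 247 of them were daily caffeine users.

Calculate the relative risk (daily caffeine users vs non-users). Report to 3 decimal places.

0.950

daily caffeine users without the outcome: 4097 − 247 = 3850
non-users with the outcome: 313 − 247 = 66
non-users without the outcome: 1040 − 66 = 974
risk, daily caffeine users = 247/4097 = 0.0603
risk, non-users = 66/1040 = 0.0635
RR = 0.0603 / 0.0635 = 0.950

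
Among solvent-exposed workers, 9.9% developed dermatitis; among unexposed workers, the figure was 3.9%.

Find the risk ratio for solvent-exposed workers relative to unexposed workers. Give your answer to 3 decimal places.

RR = 0.09900 / 0.03900 = 2.538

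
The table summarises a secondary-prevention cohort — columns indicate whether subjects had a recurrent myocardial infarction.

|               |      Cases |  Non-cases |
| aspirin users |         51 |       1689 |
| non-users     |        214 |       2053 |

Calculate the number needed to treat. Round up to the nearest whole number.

NNT ≈ 16

risk, aspirin users = 51/1740 = 0.029310
risk, non-users = 214/2267 = 0.094398
absolute risk difference = 0.065088
1 / 0.065088 = 15.364 → round up → 16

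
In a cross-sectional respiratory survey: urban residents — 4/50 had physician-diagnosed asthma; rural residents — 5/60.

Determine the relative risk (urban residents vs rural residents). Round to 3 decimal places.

risk, urban residents = 4/50 = 0.0800
risk, rural residents = 5/60 = 0.0833
RR = 0.0800 / 0.0833 = 0.960

0.960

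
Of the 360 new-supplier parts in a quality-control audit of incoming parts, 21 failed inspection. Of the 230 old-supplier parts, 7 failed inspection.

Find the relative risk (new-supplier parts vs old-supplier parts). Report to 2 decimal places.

RR: 1.92

risk, new-supplier parts = 21/360 = 0.05833
risk, old-supplier parts = 7/230 = 0.03043
RR = 0.05833 / 0.03043 = 1.92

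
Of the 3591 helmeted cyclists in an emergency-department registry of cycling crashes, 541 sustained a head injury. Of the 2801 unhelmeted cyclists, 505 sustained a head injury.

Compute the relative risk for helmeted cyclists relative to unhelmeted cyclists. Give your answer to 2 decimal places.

risk, helmeted cyclists = 541/3591 = 0.1507
risk, unhelmeted cyclists = 505/2801 = 0.1803
RR = 0.1507 / 0.1803 = 0.84

RR: 0.84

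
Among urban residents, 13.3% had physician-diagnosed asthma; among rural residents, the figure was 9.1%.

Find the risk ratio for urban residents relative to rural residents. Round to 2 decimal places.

RR = 0.1330 / 0.0910 = 1.46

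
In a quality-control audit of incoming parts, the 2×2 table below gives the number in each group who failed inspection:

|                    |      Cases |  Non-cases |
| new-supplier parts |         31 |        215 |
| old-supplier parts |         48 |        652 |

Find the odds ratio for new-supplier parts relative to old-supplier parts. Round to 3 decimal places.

1.959

odds, new-supplier parts = 31/215 = 0.1442
odds, old-supplier parts = 48/652 = 0.0736
OR = 0.1442 / 0.0736 = 1.959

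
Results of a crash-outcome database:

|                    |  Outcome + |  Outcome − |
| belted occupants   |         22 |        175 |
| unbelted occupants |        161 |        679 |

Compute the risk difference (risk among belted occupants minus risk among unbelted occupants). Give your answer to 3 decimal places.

risk, belted occupants = 22/197 = 0.1117
risk, unbelted occupants = 161/840 = 0.1917
risk difference = 0.1117 − 0.1917 = -0.080

-0.080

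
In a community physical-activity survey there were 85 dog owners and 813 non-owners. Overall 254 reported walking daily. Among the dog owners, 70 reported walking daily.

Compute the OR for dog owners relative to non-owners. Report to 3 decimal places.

dog owners without the outcome: 85 − 70 = 15
non-owners with the outcome: 254 − 70 = 184
non-owners without the outcome: 813 − 184 = 629
OR = (70 × 629) / (15 × 184) = 44030/2760 ≈ 15.953

OR: 15.953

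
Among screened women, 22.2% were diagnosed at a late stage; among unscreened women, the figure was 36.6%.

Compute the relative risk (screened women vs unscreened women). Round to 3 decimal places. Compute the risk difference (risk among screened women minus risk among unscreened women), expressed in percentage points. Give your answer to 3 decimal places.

RR = 0.607; RD = -14.400

RR = 0.2220 / 0.3660 = 0.607
risk difference = 0.2220 − 0.3660 = -0.1440 → -14.400 percentage points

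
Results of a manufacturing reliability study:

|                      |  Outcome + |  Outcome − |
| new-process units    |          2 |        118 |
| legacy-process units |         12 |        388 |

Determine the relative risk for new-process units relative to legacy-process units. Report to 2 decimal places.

RR: 0.56

risk, new-process units = 2/120 = 0.01667
risk, legacy-process units = 12/400 = 0.03000
RR = 0.01667 / 0.03000 = 0.56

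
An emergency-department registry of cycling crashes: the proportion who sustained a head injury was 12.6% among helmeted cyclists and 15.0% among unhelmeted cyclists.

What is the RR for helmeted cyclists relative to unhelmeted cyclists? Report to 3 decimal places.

RR = 0.1260 / 0.1500 = 0.840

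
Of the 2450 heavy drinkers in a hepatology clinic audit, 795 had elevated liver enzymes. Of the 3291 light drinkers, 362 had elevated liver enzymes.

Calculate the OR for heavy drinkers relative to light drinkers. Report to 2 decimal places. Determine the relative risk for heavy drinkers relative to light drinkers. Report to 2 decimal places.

odds, heavy drinkers = 795/1655 = 0.4804
odds, light drinkers = 362/2929 = 0.1236
OR = 0.4804 / 0.1236 = 3.89
risk, heavy drinkers = 795/2450 = 0.3245
risk, light drinkers = 362/3291 = 0.1100
RR = 0.3245 / 0.1100 = 2.95

OR = 3.89; RR = 2.95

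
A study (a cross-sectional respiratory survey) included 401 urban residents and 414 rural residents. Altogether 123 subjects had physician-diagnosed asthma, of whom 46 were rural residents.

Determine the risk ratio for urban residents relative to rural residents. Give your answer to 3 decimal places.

urban residents with the outcome: 123 − 46 = 77
urban residents without the outcome: 401 − 77 = 324
rural residents without the outcome: 414 − 46 = 368
risk, urban residents = 77/401 = 0.1920
risk, rural residents = 46/414 = 0.1111
RR = 0.1920 / 0.1111 = 1.728

1.728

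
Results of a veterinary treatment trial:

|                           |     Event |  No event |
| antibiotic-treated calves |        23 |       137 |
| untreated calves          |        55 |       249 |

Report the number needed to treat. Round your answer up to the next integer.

risk, antibiotic-treated calves = 23/160 = 0.143750
risk, untreated calves = 55/304 = 0.180921
absolute risk difference = 0.037171
1 / 0.037171 = 26.903 → round up → 27

NNT = 27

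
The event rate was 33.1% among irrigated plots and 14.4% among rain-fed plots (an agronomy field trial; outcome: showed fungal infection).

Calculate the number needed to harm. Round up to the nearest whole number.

6

absolute risk difference = 0.187000
1 / 0.187000 = 5.348 → round up → 6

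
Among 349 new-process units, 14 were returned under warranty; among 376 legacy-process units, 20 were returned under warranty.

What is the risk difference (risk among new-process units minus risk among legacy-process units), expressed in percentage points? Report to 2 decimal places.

risk, new-process units = 14/349 = 0.04011
risk, legacy-process units = 20/376 = 0.05319
risk difference = 0.04011 − 0.05319 = -0.01308 → -1.31 percentage points

-1.31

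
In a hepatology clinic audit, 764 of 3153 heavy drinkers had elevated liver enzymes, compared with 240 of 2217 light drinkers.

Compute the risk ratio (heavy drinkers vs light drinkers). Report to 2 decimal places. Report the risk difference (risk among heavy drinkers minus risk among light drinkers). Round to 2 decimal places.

risk, heavy drinkers = 764/3153 = 0.2423
risk, light drinkers = 240/2217 = 0.1083
RR = 0.2423 / 0.1083 = 2.24
risk difference = 0.2423 − 0.1083 = 0.13

RR = 2.24; RD = 0.13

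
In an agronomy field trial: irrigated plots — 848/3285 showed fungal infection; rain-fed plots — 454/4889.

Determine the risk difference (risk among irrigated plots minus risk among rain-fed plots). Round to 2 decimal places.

risk, irrigated plots = 848/3285 = 0.2581
risk, rain-fed plots = 454/4889 = 0.0929
risk difference = 0.2581 − 0.0929 = 0.17

RD = 0.17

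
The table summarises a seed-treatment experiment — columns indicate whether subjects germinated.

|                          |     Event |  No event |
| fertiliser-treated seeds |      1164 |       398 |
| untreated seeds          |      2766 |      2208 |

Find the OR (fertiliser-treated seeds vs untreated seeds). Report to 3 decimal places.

OR = (1164 × 2208) / (398 × 2766) = 2570112/1100868 ≈ 2.335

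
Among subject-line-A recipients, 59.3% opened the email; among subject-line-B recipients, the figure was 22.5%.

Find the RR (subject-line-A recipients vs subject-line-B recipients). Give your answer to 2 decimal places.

RR = 0.5930 / 0.2250 = 2.64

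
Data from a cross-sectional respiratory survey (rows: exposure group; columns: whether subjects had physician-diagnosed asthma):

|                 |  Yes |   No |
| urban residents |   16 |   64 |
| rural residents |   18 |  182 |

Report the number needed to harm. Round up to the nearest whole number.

NNH ≈ 10

risk, urban residents = 16/80 = 0.200000
risk, rural residents = 18/200 = 0.090000
absolute risk difference = 0.110000
1 / 0.110000 = 9.091 → round up → 10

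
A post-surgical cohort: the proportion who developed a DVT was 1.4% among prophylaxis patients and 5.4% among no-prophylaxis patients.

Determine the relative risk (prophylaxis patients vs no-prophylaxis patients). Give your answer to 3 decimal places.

RR = 0.01400 / 0.05400 = 0.259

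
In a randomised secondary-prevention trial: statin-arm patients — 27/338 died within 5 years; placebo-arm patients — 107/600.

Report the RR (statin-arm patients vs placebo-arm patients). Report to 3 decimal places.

0.448

risk, statin-arm patients = 27/338 = 0.0799
risk, placebo-arm patients = 107/600 = 0.1783
RR = 0.0799 / 0.1783 = 0.448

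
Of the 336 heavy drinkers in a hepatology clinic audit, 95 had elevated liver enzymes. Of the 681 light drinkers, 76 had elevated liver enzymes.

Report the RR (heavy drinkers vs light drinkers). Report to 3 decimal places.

2.533

risk, heavy drinkers = 95/336 = 0.2827
risk, light drinkers = 76/681 = 0.1116
RR = 0.2827 / 0.1116 = 2.533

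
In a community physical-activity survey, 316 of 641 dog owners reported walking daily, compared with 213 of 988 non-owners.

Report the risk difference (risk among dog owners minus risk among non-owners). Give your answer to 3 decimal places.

risk, dog owners = 316/641 = 0.4930
risk, non-owners = 213/988 = 0.2156
risk difference = 0.4930 − 0.2156 = 0.277

RD: 0.277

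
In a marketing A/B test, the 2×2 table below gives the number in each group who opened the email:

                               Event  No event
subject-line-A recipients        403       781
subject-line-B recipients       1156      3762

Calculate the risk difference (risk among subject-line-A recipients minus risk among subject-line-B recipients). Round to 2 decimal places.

risk, subject-line-A recipients = 403/1184 = 0.3404
risk, subject-line-B recipients = 1156/4918 = 0.2351
risk difference = 0.3404 − 0.2351 = 0.11

RD: 0.11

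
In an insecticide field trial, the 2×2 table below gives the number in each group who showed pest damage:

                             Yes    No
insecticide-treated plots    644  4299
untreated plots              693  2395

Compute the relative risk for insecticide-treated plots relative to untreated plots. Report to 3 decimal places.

0.581

risk, insecticide-treated plots = 644/4943 = 0.1303
risk, untreated plots = 693/3088 = 0.2244
RR = 0.1303 / 0.2244 = 0.581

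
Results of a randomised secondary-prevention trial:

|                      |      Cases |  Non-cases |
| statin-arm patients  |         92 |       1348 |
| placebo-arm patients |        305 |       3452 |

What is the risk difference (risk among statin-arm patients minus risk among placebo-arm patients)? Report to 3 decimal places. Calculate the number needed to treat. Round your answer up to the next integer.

RD = -0.017; NNT = 58

risk, statin-arm patients = 92/1440 = 0.0639
risk, placebo-arm patients = 305/3757 = 0.0812
risk difference = 0.0639 − 0.0812 = -0.017
absolute risk difference = 0.017293
1 / 0.017293 = 57.827 → round up → 58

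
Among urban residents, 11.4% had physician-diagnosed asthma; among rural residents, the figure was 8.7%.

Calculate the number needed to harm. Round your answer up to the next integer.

absolute risk difference = 0.027000
1 / 0.027000 = 37.037 → round up → 38

38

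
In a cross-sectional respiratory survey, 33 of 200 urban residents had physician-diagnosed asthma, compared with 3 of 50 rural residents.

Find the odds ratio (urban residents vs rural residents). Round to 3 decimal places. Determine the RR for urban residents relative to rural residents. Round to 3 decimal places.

OR = (33 × 47) / (167 × 3) = 1551/501 ≈ 3.096
risk, urban residents = 33/200 = 0.1650
risk, rural residents = 3/50 = 0.0600
RR = 0.1650 / 0.0600 = 2.750

OR = 3.096; RR = 2.750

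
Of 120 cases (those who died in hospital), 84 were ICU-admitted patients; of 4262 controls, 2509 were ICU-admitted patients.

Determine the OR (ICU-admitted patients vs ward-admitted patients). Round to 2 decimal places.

OR ≈ 1.63

odds, ICU-admitted patients = 84/2509 = 0.03348
odds, ward-admitted patients = 36/1753 = 0.02054
OR = 0.03348 / 0.02054 = 1.63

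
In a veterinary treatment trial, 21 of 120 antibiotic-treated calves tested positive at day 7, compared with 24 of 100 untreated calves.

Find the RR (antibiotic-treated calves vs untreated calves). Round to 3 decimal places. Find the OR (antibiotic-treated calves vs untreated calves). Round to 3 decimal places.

risk, antibiotic-treated calves = 21/120 = 0.1750
risk, untreated calves = 24/100 = 0.2400
RR = 0.1750 / 0.2400 = 0.729
odds, antibiotic-treated calves = 21/99 = 0.2121
odds, untreated calves = 24/76 = 0.3158
OR = 0.2121 / 0.3158 = 0.672

RR = 0.729; OR = 0.672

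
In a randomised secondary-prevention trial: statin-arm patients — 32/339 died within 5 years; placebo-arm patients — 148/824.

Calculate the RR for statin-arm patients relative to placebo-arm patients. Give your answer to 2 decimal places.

RR = 0.53

risk, statin-arm patients = 32/339 = 0.0944
risk, placebo-arm patients = 148/824 = 0.1796
RR = 0.0944 / 0.1796 = 0.53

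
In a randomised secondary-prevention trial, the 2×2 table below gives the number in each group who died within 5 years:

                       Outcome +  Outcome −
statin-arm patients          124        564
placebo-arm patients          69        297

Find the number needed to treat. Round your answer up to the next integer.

risk, statin-arm patients = 124/688 = 0.180233
risk, placebo-arm patients = 69/366 = 0.188525
absolute risk difference = 0.008292
1 / 0.008292 = 120.598 → round up → 121

NNT = 121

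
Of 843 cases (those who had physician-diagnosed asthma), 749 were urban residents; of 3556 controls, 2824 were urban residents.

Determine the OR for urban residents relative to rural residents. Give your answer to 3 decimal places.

OR: 2.065

odds, urban residents = 749/2824 = 0.2652
odds, rural residents = 94/732 = 0.1284
OR = 0.2652 / 0.1284 = 2.065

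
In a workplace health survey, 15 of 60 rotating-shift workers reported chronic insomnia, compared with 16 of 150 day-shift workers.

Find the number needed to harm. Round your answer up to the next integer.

7

risk, rotating-shift workers = 15/60 = 0.250000
risk, day-shift workers = 16/150 = 0.106667
absolute risk difference = 0.143333
1 / 0.143333 = 6.977 → round up → 7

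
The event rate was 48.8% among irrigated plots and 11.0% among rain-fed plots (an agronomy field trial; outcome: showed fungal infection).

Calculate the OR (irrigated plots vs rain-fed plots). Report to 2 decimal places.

7.71

odds, irrigated plots = 0.4880/0.5120 = 0.9531
odds, rain-fed plots = 0.1100/0.8900 = 0.1236
OR = 0.9531 / 0.1236 = 7.71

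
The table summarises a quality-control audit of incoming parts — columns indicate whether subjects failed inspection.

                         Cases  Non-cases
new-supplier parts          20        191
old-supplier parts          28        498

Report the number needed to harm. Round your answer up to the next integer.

25

risk, new-supplier parts = 20/211 = 0.094787
risk, old-supplier parts = 28/526 = 0.053232
absolute risk difference = 0.041555
1 / 0.041555 = 24.064 → round up → 25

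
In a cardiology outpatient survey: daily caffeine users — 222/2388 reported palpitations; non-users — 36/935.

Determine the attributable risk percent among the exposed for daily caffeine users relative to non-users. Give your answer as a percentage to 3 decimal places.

58.584%

risk, daily caffeine users = 222/2388 = 0.09296
risk, non-users = 36/935 = 0.03850
AR% = (0.09296 − 0.03850) / 0.09296 = 0.5858 → 58.584%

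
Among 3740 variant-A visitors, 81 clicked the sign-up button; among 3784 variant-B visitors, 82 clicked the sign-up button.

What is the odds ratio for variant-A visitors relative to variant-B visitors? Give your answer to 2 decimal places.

odds, variant-A visitors = 81/3659 = 0.02214
odds, variant-B visitors = 82/3702 = 0.02215
OR = 0.02214 / 0.02215 = 1.00

OR = 1.00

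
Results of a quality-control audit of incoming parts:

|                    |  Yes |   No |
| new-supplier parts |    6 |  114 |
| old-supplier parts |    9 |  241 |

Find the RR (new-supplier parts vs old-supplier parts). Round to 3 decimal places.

risk, new-supplier parts = 6/120 = 0.05000
risk, old-supplier parts = 9/250 = 0.03600
RR = 0.05000 / 0.03600 = 1.389

RR: 1.389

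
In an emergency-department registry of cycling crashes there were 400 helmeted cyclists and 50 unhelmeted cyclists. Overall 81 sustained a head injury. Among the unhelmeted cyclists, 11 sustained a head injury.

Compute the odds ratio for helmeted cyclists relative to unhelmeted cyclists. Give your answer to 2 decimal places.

0.75

helmeted cyclists with the outcome: 81 − 11 = 70
helmeted cyclists without the outcome: 400 − 70 = 330
unhelmeted cyclists without the outcome: 50 − 11 = 39
OR = (70 × 39) / (330 × 11) = 2730/3630 ≈ 0.75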